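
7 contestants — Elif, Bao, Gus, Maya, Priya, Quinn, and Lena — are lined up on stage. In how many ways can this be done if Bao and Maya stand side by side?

1440

Glue Bao and Maya into one block (2 internal orders), leaving 6 units to arrange in a row.
So the count is 2·(6)! = 1440.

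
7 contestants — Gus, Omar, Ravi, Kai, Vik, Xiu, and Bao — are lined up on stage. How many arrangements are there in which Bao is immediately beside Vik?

1440

Place the 5 others and the Bao-Vik pair as 6 objects in a line; the pair has 2 internal arrangements.
So the count is 2·(6)! = 1440.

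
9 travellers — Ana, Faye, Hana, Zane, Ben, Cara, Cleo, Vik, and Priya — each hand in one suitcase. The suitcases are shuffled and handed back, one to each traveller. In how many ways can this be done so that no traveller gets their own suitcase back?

Count assignments avoiding every fixed point. For any j of the 9 travellers fixed to their own suitcase, the other 9−j can be arranged in (9−j)! ways.
By inclusion–exclusion this is Σ_{j=0}^{9} (−1)^j C(9,j)·(9−j)!.
Computing: 362880 − 362880 + 181440 − 60480 + 15120 − 3024 + 504 − 72 + 9 − 1 = 133496.

133496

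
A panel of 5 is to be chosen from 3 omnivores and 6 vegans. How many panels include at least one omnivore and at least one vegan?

Unrestricted: C(9,5) = 126 ways to pick any 5 of the 9.
Subtract selections that omit an entire group: no omnivores → C(6,5) = 6; no vegans → C(3,5) = 0.
Both groups omitted at once is impossible, so 126 − 6 = 120.

120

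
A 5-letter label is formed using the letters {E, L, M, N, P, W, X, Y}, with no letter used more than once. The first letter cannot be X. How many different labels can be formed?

The first letter has 8−1 = 7 choices (anything except X).
The remaining 4 letters are filled from the other 7 symbols without repetition: 7 × 6 × 5 × 4 = 840.
Total: 7 × 840 = 5880.

5880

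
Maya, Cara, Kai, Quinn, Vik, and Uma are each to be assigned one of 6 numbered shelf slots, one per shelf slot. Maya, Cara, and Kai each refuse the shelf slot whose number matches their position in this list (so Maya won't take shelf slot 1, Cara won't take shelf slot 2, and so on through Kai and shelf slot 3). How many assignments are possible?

426

Let Aᵢ (for i ∈ {1, 2, 3}) be the placements that put person i in their forbidden shelf slot. Any j of these fix j positions, leaving (6−j)! ways to fill the rest, and there are C(3,j) ways to pick which j.
By inclusion–exclusion, the number of valid placements is Σ_{j=0}^{3} (−1)^j C(3,j)·(6−j)!.
Computing: 720 − 360 + 72 − 6 = 426.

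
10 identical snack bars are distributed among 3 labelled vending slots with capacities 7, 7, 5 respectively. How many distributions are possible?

39

Without the upper bounds there are C(12,2) = 66 ways to split 10 among 3 vending slots.
Subtract solutions that violate a single cap (substitute x_i' = x_i − (cap_i+1)): x_1 ≥ 8 gives C(4,2) = 6; x_2 ≥ 8 gives C(4,2) = 6; x_3 ≥ 6 gives C(6,2) = 15. Together 27.
No two caps can be exceeded simultaneously, so the pair terms are all 0.
By inclusion–exclusion the count is 66 − 27 + 0 = 39.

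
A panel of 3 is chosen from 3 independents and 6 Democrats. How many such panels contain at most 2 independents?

83

Split by how many independents are chosen (0 through 2).
Sum: C(3,0)·C(6,3) + C(3,1)·C(6,2) + C(3,2)·C(6,1) = 20 + 45 + 18 = 83.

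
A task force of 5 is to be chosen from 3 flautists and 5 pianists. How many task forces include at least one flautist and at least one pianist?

55

Total 5-person selections from all 8: C(8,5) = 56.
Selections missing a whole group: no flautists → C(5,5) = 1; no pianists → C(3,5) = 0.
Both groups omitted at once is impossible, so 56 − 1 = 55.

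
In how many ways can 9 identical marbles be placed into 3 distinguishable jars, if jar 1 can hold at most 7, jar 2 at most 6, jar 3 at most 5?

Ignoring the caps, the number of non-negative solutions to x_1+…+x_3 = 9 is C(11,2) = 55.
Subtract solutions that violate a single cap (substitute x_i' = x_i − (cap_i+1)): x_1 ≥ 8 gives C(3,2) = 3; x_2 ≥ 7 gives C(4,2) = 6; x_3 ≥ 6 gives C(5,2) = 10. Together 19.
No two caps can be exceeded simultaneously, so the pair terms are all 0.
By inclusion–exclusion the count is 55 − 19 + 0 = 36.

36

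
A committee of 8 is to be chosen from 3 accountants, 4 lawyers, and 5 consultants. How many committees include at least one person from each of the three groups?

Unrestricted: C(12,8) = 495 ways to pick any 8 of the 12.
Selections missing a whole group: no accountants → C(9,8) = 9; no lawyers → C(8,8) = 1; no consultants → C(7,8) = 0.
Add back selections omitting two groups (i.e. drawn from a single group): C(3,8) + C(4,8) + C(5,8) = 0.
By inclusion–exclusion: 495 − 10 + 0 = 485.

485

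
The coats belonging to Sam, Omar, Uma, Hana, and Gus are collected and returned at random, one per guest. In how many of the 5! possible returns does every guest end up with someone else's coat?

This is the derangement count D_5: permutations of 5 items with no fixed point.
By inclusion–exclusion this is Σ_{j=0}^{5} (−1)^j C(5,j)·(5−j)!.
Computing: 120 − 120 + 60 − 20 + 5 − 1 = 44.

44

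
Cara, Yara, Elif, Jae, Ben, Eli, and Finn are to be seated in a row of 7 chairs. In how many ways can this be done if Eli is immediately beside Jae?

Place the 5 others and the Eli-Jae pair as 6 objects in a line; the pair has 2 internal arrangements.
That gives 2 × 6! = 2 × 720 = 1440.

1440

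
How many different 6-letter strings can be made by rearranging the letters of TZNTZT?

60

TZNTZT has 6 letters with T appearing 3 times and Z appearing twice.
So there are 6! / (3!·2!) = 60 distinguishable arrangements.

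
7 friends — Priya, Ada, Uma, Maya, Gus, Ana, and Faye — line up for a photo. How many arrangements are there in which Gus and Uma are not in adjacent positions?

There are 7! = 5040 arrangements in all. If Gus and Uma are adjacent, merging them into one block gives 2·(6)! = 1440 arrangements.
Complementary counting: 5040 − 1440 = 3600.

3600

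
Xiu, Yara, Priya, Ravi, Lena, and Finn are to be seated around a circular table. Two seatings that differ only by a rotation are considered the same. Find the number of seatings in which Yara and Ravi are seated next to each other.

Treat {Yara, Ravi} as one unit (2 internal orders) and seat the resulting 5 units around the table: (4)! circular arrangements.
So 2 × (4)! = 2 × 24 = 48.

48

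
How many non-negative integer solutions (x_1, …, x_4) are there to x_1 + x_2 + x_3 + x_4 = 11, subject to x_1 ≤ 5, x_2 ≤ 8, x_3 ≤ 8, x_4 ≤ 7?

Ignoring the caps, the number of non-negative solutions to x_1+…+x_4 = 11 is C(14,3) = 364.
Subtract solutions that violate a single cap (substitute x_i' = x_i − (cap_i+1)): x_1 ≥ 6 gives C(8,3) = 56; x_2 ≥ 9 gives C(5,3) = 10; x_3 ≥ 9 gives C(5,3) = 10; x_4 ≥ 8 gives C(6,3) = 20. Together 96.
No two caps can be exceeded simultaneously, so the pair terms are all 0.
By inclusion–exclusion the count is 364 − 96 + 0 = 268.

268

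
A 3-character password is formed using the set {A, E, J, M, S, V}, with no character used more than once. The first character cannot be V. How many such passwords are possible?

The first character has 6−1 = 5 choices (anything except V).
The remaining 2 characters are filled from the other 5 symbols without repetition: 5 × 4 = 20.
Total: 5 × 20 = 100.

100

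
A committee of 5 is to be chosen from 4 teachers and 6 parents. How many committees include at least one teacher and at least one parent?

Unrestricted: C(10,5) = 252 ways to pick any 5 of the 10.
Subtract selections that omit an entire group: no teachers → C(6,5) = 6; no parents → C(4,5) = 0.
Both groups omitted at once is impossible, so 252 − 6 = 246.

246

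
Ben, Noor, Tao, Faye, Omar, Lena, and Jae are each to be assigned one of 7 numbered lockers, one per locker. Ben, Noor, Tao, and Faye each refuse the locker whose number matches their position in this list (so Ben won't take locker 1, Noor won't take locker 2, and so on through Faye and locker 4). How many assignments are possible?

Let Aᵢ (for 1 ≤ i ≤ 4) be the placements that put person i in their forbidden locker. Any j of these fix j positions, leaving (7−j)! ways to fill the rest, and there are C(4,j) ways to pick which j.
By inclusion–exclusion, the number of valid placements is Σ_{j=0}^{4} (−1)^j C(4,j)·(7−j)!.
Computing: 5040 − 2880 + 720 − 96 + 6 = 2790.

2790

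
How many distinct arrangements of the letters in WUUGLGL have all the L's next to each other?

Treat the 2 copies of L as a single block. The multiset to arrange is then {LL, G, G, U, U, W}, 6 items in all.
That gives (6)!/(2!·2!) = 180 arrangements.

180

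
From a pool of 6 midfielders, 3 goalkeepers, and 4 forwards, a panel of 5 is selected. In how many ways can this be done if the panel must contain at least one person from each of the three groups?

Unrestricted: C(13,5) = 1287 ways to pick any 5 of the 13.
Subtract selections that omit an entire group: no midfielders → C(7,5) = 21; no goalkeepers → C(10,5) = 252; no forwards → C(9,5) = 126.
Add back selections omitting two groups (i.e. drawn from a single group): C(6,5) + C(3,5) + C(4,5) = 6.
By inclusion–exclusion: 1287 − 399 + 6 = 894.

894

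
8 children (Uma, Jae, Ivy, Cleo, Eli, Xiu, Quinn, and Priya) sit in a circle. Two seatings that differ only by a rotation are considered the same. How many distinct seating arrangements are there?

5040

Seat Uma anywhere (absorbing the rotational symmetry), then permute the other 7: (7)! = 5040.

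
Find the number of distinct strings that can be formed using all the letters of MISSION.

MISSION has 7 letters with I appearing twice and S appearing twice.
So there are 7! / (2!·2!) = 1260 distinguishable arrangements.

1260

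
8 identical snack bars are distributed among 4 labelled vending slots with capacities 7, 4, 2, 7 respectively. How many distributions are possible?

88

Without the upper bounds there are C(11,3) = 165 ways to split 8 among 4 vending slots.
Subtract solutions that violate a single cap (substitute x_i' = x_i − (cap_i+1)): x_1 ≥ 8 gives C(3,3) = 1; x_2 ≥ 5 gives C(6,3) = 20; x_3 ≥ 3 gives C(8,3) = 56; x_4 ≥ 8 gives C(3,3) = 1. Together 78.
Add back pairs where two caps are both exceeded: 0 + 0 + 0 + 1 + 0 + 0 = 1.
By inclusion–exclusion the count is 165 − 78 + 1 = 88.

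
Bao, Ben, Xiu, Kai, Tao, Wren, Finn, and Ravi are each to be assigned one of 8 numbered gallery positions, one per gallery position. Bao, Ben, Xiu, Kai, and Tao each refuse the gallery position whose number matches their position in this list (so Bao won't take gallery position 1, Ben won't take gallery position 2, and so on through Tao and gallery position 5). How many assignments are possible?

Let Aᵢ (for 1 ≤ i ≤ 5) be the placements that put person i in their forbidden gallery position. Any j of these fix j positions, leaving (8−j)! ways to fill the rest, and there are C(5,j) ways to pick which j.
By inclusion–exclusion, the number of valid placements is Σ_{j=0}^{5} (−1)^j C(5,j)·(8−j)!.
Computing: 40320 − 25200 + 7200 − 1200 + 120 − 6 = 21234.

21234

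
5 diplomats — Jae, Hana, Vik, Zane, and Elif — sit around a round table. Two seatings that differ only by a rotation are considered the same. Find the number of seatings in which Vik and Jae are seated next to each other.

12

Treat {Vik, Jae} as one unit (2 internal orders) and seat the resulting 4 units around the table: (3)! circular arrangements.
So 2 × (3)! = 2 × 6 = 12.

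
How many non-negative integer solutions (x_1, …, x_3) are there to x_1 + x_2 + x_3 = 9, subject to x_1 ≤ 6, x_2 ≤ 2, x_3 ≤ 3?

6

Without the upper bounds there are C(11,2) = 55 ways to split 9 among 3 variables.
Subtract solutions that violate a single cap (substitute x_i' = x_i − (cap_i+1)): x_1 ≥ 7 gives C(4,2) = 6; x_2 ≥ 3 gives C(8,2) = 28; x_3 ≥ 4 gives C(7,2) = 21. Together 55.
Add back pairs where two caps are both exceeded: 0 + 0 + 6 = 6.
By inclusion–exclusion the count is 55 − 55 + 6 = 6.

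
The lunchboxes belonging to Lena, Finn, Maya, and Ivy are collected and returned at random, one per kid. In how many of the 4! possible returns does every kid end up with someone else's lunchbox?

9

Count assignments avoiding every fixed point. For any j of the 4 kids fixed to their own lunchbox, the other 4−j can be arranged in (4−j)! ways.
By inclusion–exclusion this is Σ_{j=0}^{4} (−1)^j C(4,j)·(4−j)!.
Computing: 24 − 24 + 12 − 4 + 1 = 9.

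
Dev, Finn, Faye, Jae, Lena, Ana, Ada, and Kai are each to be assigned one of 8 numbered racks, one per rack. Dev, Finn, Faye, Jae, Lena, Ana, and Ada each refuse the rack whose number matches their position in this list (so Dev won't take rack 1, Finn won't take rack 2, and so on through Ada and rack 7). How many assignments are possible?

Let Aᵢ (for 1 ≤ i ≤ 7) be the placements that put person i in their forbidden rack. Any j of these fix j positions, leaving (8−j)! ways to fill the rest, and there are C(7,j) ways to pick which j.
By inclusion–exclusion, the number of valid placements is Σ_{j=0}^{7} (−1)^j C(7,j)·(8−j)!.
Computing: 40320 − 35280 + 15120 − 4200 + 840 − 126 + 14 − 1 = 16687.

16687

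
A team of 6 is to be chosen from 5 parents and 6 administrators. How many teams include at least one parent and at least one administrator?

461

With no constraint there are C(11,6) = 462 possible selections.
Subtract selections that omit an entire group: no parents → C(6,6) = 1; no administrators → C(5,6) = 0.
Both groups omitted at once is impossible, so 462 − 1 = 461.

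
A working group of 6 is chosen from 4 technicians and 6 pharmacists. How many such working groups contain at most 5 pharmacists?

Split by how many pharmacists are chosen (0 through 5).
Sum: C(6,0)·C(4,6) + C(6,1)·C(4,5) + C(6,2)·C(4,4) + C(6,3)·C(4,3) + C(6,4)·C(4,2) + C(6,5)·C(4,1) = 0 + 0 + 15 + 80 + 90 + 24 = 209.

209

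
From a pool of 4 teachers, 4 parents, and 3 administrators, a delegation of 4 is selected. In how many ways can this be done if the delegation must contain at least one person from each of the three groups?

192

With no constraint there are C(11,4) = 330 possible selections.
Subtract selections that omit an entire group: no teachers → C(7,4) = 35; no parents → C(7,4) = 35; no administrators → C(8,4) = 70.
Add back selections omitting two groups (i.e. drawn from a single group): C(4,4) + C(4,4) + C(3,4) = 2.
By inclusion–exclusion: 330 − 140 + 2 = 192.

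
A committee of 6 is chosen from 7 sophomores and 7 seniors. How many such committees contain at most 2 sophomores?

Split by how many sophomores are chosen (0 through 2).
Sum: C(7,0)·C(7,6) + C(7,1)·C(7,5) + C(7,2)·C(7,4) = 7 + 147 + 735 = 889.

889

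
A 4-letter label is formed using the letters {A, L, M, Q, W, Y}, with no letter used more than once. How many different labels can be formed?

This is a permutation of 4 out of 6: P(6,4) = 6!/2!.
6 × 5 × 4 × 3 = 360.

360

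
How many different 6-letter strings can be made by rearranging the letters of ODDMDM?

The 6 letters of ODDMDM have repeats: D appearing 3 times and M appearing twice.
Dividing 6! = 720 by 3!·2! = 12 for the repeated letters gives 60.

60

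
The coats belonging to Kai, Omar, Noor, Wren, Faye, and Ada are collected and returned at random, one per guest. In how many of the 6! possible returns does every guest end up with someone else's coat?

265

This is the derangement count D_6: permutations of 6 items with no fixed point.
By inclusion–exclusion this is Σ_{j=0}^{6} (−1)^j C(6,j)·(6−j)!.
Computing: 720 − 720 + 360 − 120 + 30 − 6 + 1 = 265.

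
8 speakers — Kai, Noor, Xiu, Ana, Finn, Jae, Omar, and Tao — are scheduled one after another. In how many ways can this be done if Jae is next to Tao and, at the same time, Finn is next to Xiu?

2880

Treat {Jae,Tao} as one block (2 orders) and {Finn,Xiu} as another (2 orders).
That leaves 6 units to arrange: 2 × 2 × 6! = 4 × 720 = 2880.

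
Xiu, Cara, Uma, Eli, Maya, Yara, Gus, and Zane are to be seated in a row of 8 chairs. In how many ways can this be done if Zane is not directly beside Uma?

Of the 8! = 40320 arrangements, those with Zane and Uma adjacent number 2 × 7! = 10080 (treat the pair as a block with 2 internal orders).
Complementary counting: 40320 − 10080 = 30240.

30240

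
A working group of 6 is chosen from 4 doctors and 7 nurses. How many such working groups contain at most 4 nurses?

Split by how many nurses are chosen (0 through 4).
Sum: C(7,0)·C(4,6) + C(7,1)·C(4,5) + C(7,2)·C(4,4) + C(7,3)·C(4,3) + C(7,4)·C(4,2) = 0 + 0 + 21 + 140 + 210 = 371.

371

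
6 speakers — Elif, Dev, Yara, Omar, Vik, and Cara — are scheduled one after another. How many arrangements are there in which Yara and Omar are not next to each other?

Of the 6! = 720 arrangements, those with Yara and Omar adjacent number 2 × 5! = 240 (treat the pair as a block with 2 internal orders).
Complementary counting: 720 − 240 = 480.

480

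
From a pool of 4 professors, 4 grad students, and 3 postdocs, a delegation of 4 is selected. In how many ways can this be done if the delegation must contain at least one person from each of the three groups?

192

Total 4-person selections from all 11: C(11,4) = 330.
Selections missing a whole group: no professors → C(7,4) = 35; no grad students → C(7,4) = 35; no postdocs → C(8,4) = 70.
Add back selections omitting two groups (i.e. drawn from a single group): C(4,4) + C(4,4) + C(3,4) = 2.
By inclusion–exclusion: 330 − 140 + 2 = 192.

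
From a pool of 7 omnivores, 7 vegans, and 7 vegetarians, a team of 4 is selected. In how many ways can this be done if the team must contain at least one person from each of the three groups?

3087

Unrestricted: C(21,4) = 5985 ways to pick any 4 of the 21.
Selections missing a whole group: no omnivores → C(14,4) = 1001; no vegans → C(14,4) = 1001; no vegetarians → C(14,4) = 1001.
Add back selections omitting two groups (i.e. drawn from a single group): C(7,4) + C(7,4) + C(7,4) = 105.
By inclusion–exclusion: 5985 − 3003 + 105 = 3087.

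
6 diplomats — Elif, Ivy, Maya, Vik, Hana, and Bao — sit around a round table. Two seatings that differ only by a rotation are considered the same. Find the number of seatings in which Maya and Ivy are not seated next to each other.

All circular seatings of 6 people number (5)! = 120.
Seatings with Maya beside Ivy: treat them as a block with 2 internal orders, giving 2 × (4)! = 48.
Subtracting, 120 − 48 = 72.

72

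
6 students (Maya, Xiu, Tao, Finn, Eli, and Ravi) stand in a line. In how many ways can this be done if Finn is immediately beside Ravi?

240

Glue Finn and Ravi into one block (2 internal orders), leaving 5 units to arrange in a row.
That gives 2 × 5! = 2 × 120 = 240.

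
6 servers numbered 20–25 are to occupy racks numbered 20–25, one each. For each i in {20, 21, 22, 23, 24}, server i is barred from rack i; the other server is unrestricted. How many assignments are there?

Let Aᵢ (for 20 ≤ i ≤ 24) be the placements that put server i in its forbidden rack. Any j of these fix j positions, leaving (6−j)! ways to fill the rest, and there are C(5,j) ways to pick which j.
By inclusion–exclusion, the number of valid placements is Σ_{j=0}^{5} (−1)^j C(5,j)·(6−j)!.
Computing: 720 − 600 + 240 − 60 + 10 − 1 = 309.

309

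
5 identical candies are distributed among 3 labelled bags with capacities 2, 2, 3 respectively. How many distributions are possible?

6

Ignoring the caps, the number of non-negative solutions to x_1+…+x_3 = 5 is C(7,2) = 21.
Subtract solutions that violate a single cap (substitute x_i' = x_i − (cap_i+1)): x_1 ≥ 3 gives C(4,2) = 6; x_2 ≥ 3 gives C(4,2) = 6; x_3 ≥ 4 gives C(3,2) = 3. Together 15.
No two caps can be exceeded simultaneously, so the pair terms are all 0.
By inclusion–exclusion the count is 21 − 15 + 0 = 6.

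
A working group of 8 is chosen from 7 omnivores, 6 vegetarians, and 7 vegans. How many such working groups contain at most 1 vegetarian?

Split by how many vegetarians are chosen (0 through 1).
Sum: C(6,0)·C(14,8) + C(6,1)·C(14,7) = 3003 + 20592 = 23595.

23595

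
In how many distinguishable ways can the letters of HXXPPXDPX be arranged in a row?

HXXPPXDPX has 9 letters with P appearing 3 times and X appearing 4 times.
Dividing 9! = 362880 by 4!·3! = 144 for the repeated letters gives 2520.

2520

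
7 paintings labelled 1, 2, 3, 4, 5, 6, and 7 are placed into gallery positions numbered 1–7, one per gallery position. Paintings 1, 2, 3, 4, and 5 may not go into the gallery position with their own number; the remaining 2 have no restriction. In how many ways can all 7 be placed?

Let Aᵢ (for 1 ≤ i ≤ 5) be the placements that put painting i in its forbidden gallery position. Any j of these fix j positions, leaving (7−j)! ways to fill the rest, and there are C(5,j) ways to pick which j.
By inclusion–exclusion, the number of valid placements is Σ_{j=0}^{5} (−1)^j C(5,j)·(7−j)!.
Computing: 5040 − 3600 + 1200 − 240 + 30 − 2 = 2428.

2428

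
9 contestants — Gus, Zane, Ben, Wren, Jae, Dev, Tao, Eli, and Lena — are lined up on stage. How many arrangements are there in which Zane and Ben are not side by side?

There are 9! = 362880 arrangements in all. If Zane and Ben are adjacent, merging them into one block gives 2·(8)! = 80640 arrangements.
Complementary counting: 362880 − 80640 = 282240.

282240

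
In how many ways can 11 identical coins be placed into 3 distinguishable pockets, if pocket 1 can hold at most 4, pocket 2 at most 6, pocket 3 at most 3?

By stars and bars, unrestricted non-negative solutions to x_1+…+x_3 = 11 number C(11+2,2) = 78.
Subtract solutions that violate a single cap (substitute x_i' = x_i − (cap_i+1)): x_1 ≥ 5 gives C(8,2) = 28; x_2 ≥ 7 gives C(6,2) = 15; x_3 ≥ 4 gives C(9,2) = 36. Together 79.
Add back pairs where two caps are both exceeded: 0 + 6 + 1 = 7.
By inclusion–exclusion the count is 78 − 79 + 7 = 6.

6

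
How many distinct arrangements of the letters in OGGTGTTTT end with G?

With the last slot taken by G, it remains to arrange the other 8 letters (OGTGTTTT).
Those 8 letters have G appearing twice and T appearing 5 times, giving (8)!/(5!·2!) = 168.

168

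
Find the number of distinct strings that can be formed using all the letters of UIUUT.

Letter multiplicities in UIUUT: I×1, T×1, U×3.
The number of distinct arrangements is 5!/(3!) = 120/6 = 20.

20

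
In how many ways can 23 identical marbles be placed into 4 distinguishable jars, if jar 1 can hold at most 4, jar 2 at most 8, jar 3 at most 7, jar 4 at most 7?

Ignoring the caps, the number of non-negative solutions to x_1+…+x_4 = 23 is C(26,3) = 2600.
Subtract solutions that violate a single cap (substitute x_i' = x_i − (cap_i+1)): x_1 ≥ 5 gives C(21,3) = 1330; x_2 ≥ 9 gives C(17,3) = 680; x_3 ≥ 8 gives C(18,3) = 816; x_4 ≥ 8 gives C(18,3) = 816. Together 3642.
Add back pairs where two caps are both exceeded: 220 + 286 + 286 + 84 + 84 + 120 = 1080.
Subtract triples: 4 + 4 + 10 + 0 = 18.
By inclusion–exclusion the count is 2600 − 3642 + 1080 − 18 = 20.

20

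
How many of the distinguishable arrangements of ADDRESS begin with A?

180

Fix A in the first position and arrange the remaining 6 letters.
Those 6 letters have D appearing twice and S appearing twice, giving (6)!/(2!·2!) = 180.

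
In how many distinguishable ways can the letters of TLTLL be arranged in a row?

10

TLTLL has 5 letters with L appearing 3 times and T appearing twice.
So there are 5! / (3!·2!) = 10 distinguishable arrangements.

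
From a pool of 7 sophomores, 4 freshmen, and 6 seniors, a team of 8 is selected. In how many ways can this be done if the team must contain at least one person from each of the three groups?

22813

Total 8-person selections from all 17: C(17,8) = 24310.
Selections missing a whole group: no sophomores → C(10,8) = 45; no freshmen → C(13,8) = 1287; no seniors → C(11,8) = 165.
Add back selections omitting two groups (i.e. drawn from a single group): C(7,8) + C(4,8) + C(6,8) = 0.
By inclusion–exclusion: 24310 − 1497 + 0 = 22813.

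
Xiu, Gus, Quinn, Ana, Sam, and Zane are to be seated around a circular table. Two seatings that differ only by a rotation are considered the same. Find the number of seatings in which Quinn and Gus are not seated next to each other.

72

Without the restriction there are (5)! = 120 seatings.
Seatings with Quinn beside Gus: treat them as a block with 2 internal orders, giving 2 × (4)! = 48.
Subtracting, 120 − 48 = 72.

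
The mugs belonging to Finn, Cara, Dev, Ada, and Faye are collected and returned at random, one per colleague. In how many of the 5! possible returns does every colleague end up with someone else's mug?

This is the derangement count D_5: permutations of 5 items with no fixed point.
By inclusion–exclusion this is Σ_{j=0}^{5} (−1)^j C(5,j)·(5−j)!.
Computing: 120 − 120 + 60 − 20 + 5 − 1 = 44.

44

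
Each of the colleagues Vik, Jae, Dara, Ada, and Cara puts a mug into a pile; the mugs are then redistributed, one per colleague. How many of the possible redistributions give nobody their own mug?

Let Aᵢ be the assignments in which colleague i gets their own mug. We want the size of the complement of A₁∪…∪A_5.
By inclusion–exclusion this is Σ_{j=0}^{5} (−1)^j C(5,j)·(5−j)!.
Computing: 120 − 120 + 60 − 20 + 5 − 1 = 44.

44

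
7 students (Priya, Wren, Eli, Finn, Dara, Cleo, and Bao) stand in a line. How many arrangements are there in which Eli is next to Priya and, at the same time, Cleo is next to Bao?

480

Treat {Eli,Priya} as one block (2 orders) and {Cleo,Bao} as another (2 orders).
That leaves 5 units to arrange: 2 × 2 × 5! = 4 × 120 = 480.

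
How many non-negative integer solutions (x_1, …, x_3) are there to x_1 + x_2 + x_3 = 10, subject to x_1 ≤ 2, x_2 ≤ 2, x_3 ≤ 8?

6

Ignoring the caps, the number of non-negative solutions to x_1+…+x_3 = 10 is C(12,2) = 66.
Subtract solutions that violate a single cap (substitute x_i' = x_i − (cap_i+1)): x_1 ≥ 3 gives C(9,2) = 36; x_2 ≥ 3 gives C(9,2) = 36; x_3 ≥ 9 gives C(3,2) = 3. Together 75.
Add back pairs where two caps are both exceeded: 15 + 0 + 0 = 15.
By inclusion–exclusion the count is 66 − 75 + 15 = 6.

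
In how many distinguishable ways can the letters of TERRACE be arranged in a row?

1260

TERRACE has 7 letters with E appearing twice and R appearing twice.
So there are 7! / (2!·2!) = 1260 distinguishable arrangements.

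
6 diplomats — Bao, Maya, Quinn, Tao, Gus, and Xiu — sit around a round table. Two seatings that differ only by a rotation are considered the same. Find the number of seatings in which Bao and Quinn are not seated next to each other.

72

All circular seatings of 6 people number (5)! = 120.
Those with Bao next to Quinn: fuse the pair into one unit and seat 5 units around a circle — 2·(4)! = 48.
Subtracting, 120 − 48 = 72.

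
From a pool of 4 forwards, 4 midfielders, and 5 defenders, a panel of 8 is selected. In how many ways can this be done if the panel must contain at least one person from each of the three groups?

1268

Unrestricted: C(13,8) = 1287 ways to pick any 8 of the 13.
Subtract selections that omit an entire group: no forwards → C(9,8) = 9; no midfielders → C(9,8) = 9; no defenders → C(8,8) = 1.
Add back selections omitting two groups (i.e. drawn from a single group): C(4,8) + C(4,8) + C(5,8) = 0.
By inclusion–exclusion: 1287 − 19 + 0 = 1268.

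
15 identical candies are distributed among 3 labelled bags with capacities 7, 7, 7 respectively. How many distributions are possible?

By stars and bars, unrestricted non-negative solutions to x_1+…+x_3 = 15 number C(15+2,2) = 136.
Subtract solutions that violate a single cap (substitute x_i' = x_i − (cap_i+1)): x_1 ≥ 8 gives C(9,2) = 36; x_2 ≥ 8 gives C(9,2) = 36; x_3 ≥ 8 gives C(9,2) = 36. Together 108.
No two caps can be exceeded simultaneously, so the pair terms are all 0.
By inclusion–exclusion the count is 136 − 108 + 0 = 28.

28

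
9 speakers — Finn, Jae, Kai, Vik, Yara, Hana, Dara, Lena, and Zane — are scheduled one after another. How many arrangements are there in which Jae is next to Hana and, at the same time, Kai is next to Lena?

20160

Treat {Jae,Hana} as one block (2 orders) and {Kai,Lena} as another (2 orders).
That leaves 7 units to arrange: 2 × 2 × 7! = 4 × 5040 = 20160.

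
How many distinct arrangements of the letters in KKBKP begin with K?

With the first slot taken by K, it remains to arrange the other 4 letters (KBKP).
Those 4 letters have K appearing twice, giving (4)!/(2!) = 12.

12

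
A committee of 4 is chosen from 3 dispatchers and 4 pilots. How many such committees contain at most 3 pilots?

Split by how many pilots are chosen (0 through 3).
Sum: C(4,0)·C(3,4) + C(4,1)·C(3,3) + C(4,2)·C(3,2) + C(4,3)·C(3,1) = 0 + 4 + 18 + 12 = 34.

34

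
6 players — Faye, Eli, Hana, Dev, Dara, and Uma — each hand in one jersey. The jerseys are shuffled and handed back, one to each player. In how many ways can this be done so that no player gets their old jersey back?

265

Count assignments avoiding every fixed point. For any j of the 6 players fixed to their old jersey, the other 6−j can be arranged in (6−j)! ways.
By inclusion–exclusion this is Σ_{j=0}^{6} (−1)^j C(6,j)·(6−j)!.
Computing: 720 − 720 + 360 − 120 + 30 − 6 + 1 = 265.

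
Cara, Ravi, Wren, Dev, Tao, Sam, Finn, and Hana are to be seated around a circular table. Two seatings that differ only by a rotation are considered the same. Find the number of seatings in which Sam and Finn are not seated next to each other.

All circular seatings of 8 people number (7)! = 5040.
Seatings with Sam beside Finn: treat them as a block with 2 internal orders, giving 2 × (6)! = 1440.
Subtracting, 5040 − 1440 = 3600.

3600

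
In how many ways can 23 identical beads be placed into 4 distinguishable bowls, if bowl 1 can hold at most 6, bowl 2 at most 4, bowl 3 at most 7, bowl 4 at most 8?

10

By stars and bars, unrestricted non-negative solutions to x_1+…+x_4 = 23 number C(23+3,3) = 2600.
Subtract solutions that violate a single cap (substitute x_i' = x_i − (cap_i+1)): x_1 ≥ 7 gives C(19,3) = 969; x_2 ≥ 5 gives C(21,3) = 1330; x_3 ≥ 8 gives C(18,3) = 816; x_4 ≥ 9 gives C(17,3) = 680. Together 3795.
Add back pairs where two caps are both exceeded: 364 + 165 + 120 + 286 + 220 + 84 = 1239.
Subtract triples: 20 + 10 + 0 + 4 = 34.
By inclusion–exclusion the count is 2600 − 3795 + 1239 − 34 = 10.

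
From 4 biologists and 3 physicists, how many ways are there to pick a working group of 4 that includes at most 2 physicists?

31

Split by how many physicists are chosen (0 through 2).
Sum: C(3,0)·C(4,4) + C(3,1)·C(4,3) + C(3,2)·C(4,2) = 1 + 12 + 18 = 31.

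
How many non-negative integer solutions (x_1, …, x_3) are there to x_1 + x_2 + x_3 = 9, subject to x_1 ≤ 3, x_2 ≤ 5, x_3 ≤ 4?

10

Without the upper bounds there are C(11,2) = 55 ways to split 9 among 3 variables.
Subtract solutions that violate a single cap (substitute x_i' = x_i − (cap_i+1)): x_1 ≥ 4 gives C(7,2) = 21; x_2 ≥ 6 gives C(5,2) = 10; x_3 ≥ 5 gives C(6,2) = 15. Together 46.
Add back pairs where two caps are both exceeded: 0 + 1 + 0 = 1.
By inclusion–exclusion the count is 55 − 46 + 1 = 10.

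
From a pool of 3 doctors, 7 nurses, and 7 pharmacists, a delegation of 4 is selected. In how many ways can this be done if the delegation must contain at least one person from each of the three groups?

With no constraint there are C(17,4) = 2380 possible selections.
Selections missing a whole group: no doctors → C(14,4) = 1001; no nurses → C(10,4) = 210; no pharmacists → C(10,4) = 210.
Add back selections omitting two groups (i.e. drawn from a single group): C(3,4) + C(7,4) + C(7,4) = 70.
By inclusion–exclusion: 2380 − 1421 + 70 = 1029.

1029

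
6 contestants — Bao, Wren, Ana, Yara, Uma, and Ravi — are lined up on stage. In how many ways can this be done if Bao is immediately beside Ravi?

240

Treat {Bao, Ravi} as a single unit. There are 5 units to order, and the pair itself can be ordered 2 ways.
That gives 2 × 5! = 2 × 120 = 240.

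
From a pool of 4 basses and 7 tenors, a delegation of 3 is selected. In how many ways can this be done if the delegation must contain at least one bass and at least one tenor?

Total 3-person selections from all 11: C(11,3) = 165.
Subtract selections that omit an entire group: no basses → C(7,3) = 35; no tenors → C(4,3) = 4.
Both groups omitted at once is impossible, so 165 − 39 = 126.

126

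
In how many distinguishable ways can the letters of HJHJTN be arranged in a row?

180

HJHJTN has 6 letters with H appearing twice and J appearing twice.
The number of distinct arrangements is 6!/(2!·2!) = 720/4 = 180.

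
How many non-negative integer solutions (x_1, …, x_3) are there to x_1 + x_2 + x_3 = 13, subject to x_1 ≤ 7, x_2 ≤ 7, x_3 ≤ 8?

Without the upper bounds there are C(15,2) = 105 ways to split 13 among 3 variables.
Subtract solutions that violate a single cap (substitute x_i' = x_i − (cap_i+1)): x_1 ≥ 8 gives C(7,2) = 21; x_2 ≥ 8 gives C(7,2) = 21; x_3 ≥ 9 gives C(6,2) = 15. Together 57.
No two caps can be exceeded simultaneously, so the pair terms are all 0.
By inclusion–exclusion the count is 105 − 57 + 0 = 48.

48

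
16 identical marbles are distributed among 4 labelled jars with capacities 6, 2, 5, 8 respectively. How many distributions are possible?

By stars and bars, unrestricted non-negative solutions to x_1+…+x_4 = 16 number C(16+3,3) = 969.
Subtract solutions that violate a single cap (substitute x_i' = x_i − (cap_i+1)): x_1 ≥ 7 gives C(12,3) = 220; x_2 ≥ 3 gives C(16,3) = 560; x_3 ≥ 6 gives C(13,3) = 286; x_4 ≥ 9 gives C(10,3) = 120. Together 1186.
Add back pairs where two caps are both exceeded: 84 + 20 + 1 + 120 + 35 + 4 = 264.
Subtract triples: 1 + 0 + 0 + 0 = 1.
By inclusion–exclusion the count is 969 − 1186 + 264 − 1 = 46.

46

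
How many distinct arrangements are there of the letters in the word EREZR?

Letter multiplicities in EREZR: E×2, R×2, Z×1.
So there are 5! / (2!·2!) = 30 distinguishable arrangements.

30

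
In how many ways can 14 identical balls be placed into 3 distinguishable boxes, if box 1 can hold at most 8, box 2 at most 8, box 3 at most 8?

Ignoring the caps, the number of non-negative solutions to x_1+…+x_3 = 14 is C(16,2) = 120.
Subtract solutions that violate a single cap (substitute x_i' = x_i − (cap_i+1)): x_1 ≥ 9 gives C(7,2) = 21; x_2 ≥ 9 gives C(7,2) = 21; x_3 ≥ 9 gives C(7,2) = 21. Together 63.
No two caps can be exceeded simultaneously, so the pair terms are all 0.
By inclusion–exclusion the count is 120 − 63 + 0 = 57.

57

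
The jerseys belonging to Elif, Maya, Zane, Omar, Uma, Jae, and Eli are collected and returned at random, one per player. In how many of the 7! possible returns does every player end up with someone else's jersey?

1854

This is the derangement count D_7: permutations of 7 items with no fixed point.
By inclusion–exclusion this is Σ_{j=0}^{7} (−1)^j C(7,j)·(7−j)!.
Computing: 5040 − 5040 + 2520 − 840 + 210 − 42 + 7 − 1 = 1854.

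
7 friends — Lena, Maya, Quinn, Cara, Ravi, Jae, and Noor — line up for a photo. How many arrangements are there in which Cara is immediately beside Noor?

1440

Place the 5 others and the Cara-Noor pair as 6 objects in a line; the pair has 2 internal arrangements.
That gives 2 × 6! = 2 × 720 = 1440.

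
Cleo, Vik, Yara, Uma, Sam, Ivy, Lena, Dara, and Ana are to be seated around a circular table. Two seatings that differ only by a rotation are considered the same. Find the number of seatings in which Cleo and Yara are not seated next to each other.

30240

All circular seatings of 9 people number (8)! = 40320.
Seatings with Cleo beside Yara: treat them as a block with 2 internal orders, giving 2 × (7)! = 10080.
Subtracting, 40320 − 10080 = 30240.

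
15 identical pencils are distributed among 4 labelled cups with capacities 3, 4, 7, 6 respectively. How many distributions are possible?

51

By stars and bars, unrestricted non-negative solutions to x_1+…+x_4 = 15 number C(15+3,3) = 816.
Subtract solutions that violate a single cap (substitute x_i' = x_i − (cap_i+1)): x_1 ≥ 4 gives C(14,3) = 364; x_2 ≥ 5 gives C(13,3) = 286; x_3 ≥ 8 gives C(10,3) = 120; x_4 ≥ 7 gives C(11,3) = 165. Together 935.
Add back pairs where two caps are both exceeded: 84 + 20 + 35 + 10 + 20 + 1 = 170.
By inclusion–exclusion the count is 816 − 935 + 170 = 51.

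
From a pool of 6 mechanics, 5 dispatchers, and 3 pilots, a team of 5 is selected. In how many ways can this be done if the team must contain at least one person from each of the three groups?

1365

Total 5-person selections from all 14: C(14,5) = 2002.
Subtract selections that omit an entire group: no mechanics → C(8,5) = 56; no dispatchers → C(9,5) = 126; no pilots → C(11,5) = 462.
Add back selections omitting two groups (i.e. drawn from a single group): C(6,5) + C(5,5) + C(3,5) = 7.
By inclusion–exclusion: 2002 − 644 + 7 = 1365.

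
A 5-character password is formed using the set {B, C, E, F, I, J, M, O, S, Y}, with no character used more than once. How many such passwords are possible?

This is a permutation of 5 out of 10: P(10,5) = 10!/5!.
That product is 10 × 9 × 8 × 7 × 6 = 30240.

30240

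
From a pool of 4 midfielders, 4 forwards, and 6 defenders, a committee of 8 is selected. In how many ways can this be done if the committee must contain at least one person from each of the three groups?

Total 8-person selections from all 14: C(14,8) = 3003.
Selections missing a whole group: no midfielders → C(10,8) = 45; no forwards → C(10,8) = 45; no defenders → C(8,8) = 1.
Add back selections omitting two groups (i.e. drawn from a single group): C(4,8) + C(4,8) + C(6,8) = 0.
By inclusion–exclusion: 3003 − 91 + 0 = 2912.

2912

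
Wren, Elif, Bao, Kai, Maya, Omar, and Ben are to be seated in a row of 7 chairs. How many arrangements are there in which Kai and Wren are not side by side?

Of the 7! = 5040 arrangements, those with Kai and Wren adjacent number 2 × 6! = 1440 (treat the pair as a block with 2 internal orders).
So 5040 − 1440 = 3600 arrangements keep them apart.

3600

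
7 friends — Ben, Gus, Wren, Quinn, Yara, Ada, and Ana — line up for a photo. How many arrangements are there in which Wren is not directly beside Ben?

Of the 7! = 5040 arrangements, those with Wren and Ben adjacent number 2 × 6! = 1440 (treat the pair as a block with 2 internal orders).
So 5040 − 1440 = 3600 arrangements keep them apart.

3600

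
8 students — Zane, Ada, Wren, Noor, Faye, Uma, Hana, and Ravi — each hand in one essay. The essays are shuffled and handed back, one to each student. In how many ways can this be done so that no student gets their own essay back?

Let Aᵢ be the assignments in which student i gets their own essay. We want the size of the complement of A₁∪…∪A_8.
By inclusion–exclusion this is Σ_{j=0}^{8} (−1)^j C(8,j)·(8−j)!.
Computing: 40320 − 40320 + 20160 − 6720 + 1680 − 336 + 56 − 8 + 1 = 14833.

14833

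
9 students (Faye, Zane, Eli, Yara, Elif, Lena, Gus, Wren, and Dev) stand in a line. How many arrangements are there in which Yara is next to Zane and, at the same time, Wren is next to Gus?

20160

Treat {Yara,Zane} as one block (2 orders) and {Wren,Gus} as another (2 orders).
That leaves 7 units to arrange: 2 × 2 × 7! = 4 × 5040 = 20160.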